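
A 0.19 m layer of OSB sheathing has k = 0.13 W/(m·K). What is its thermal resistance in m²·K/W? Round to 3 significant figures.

1.46 m²·K/W

R = L/k = 0.19/0.13 = 1.462 m²·K/W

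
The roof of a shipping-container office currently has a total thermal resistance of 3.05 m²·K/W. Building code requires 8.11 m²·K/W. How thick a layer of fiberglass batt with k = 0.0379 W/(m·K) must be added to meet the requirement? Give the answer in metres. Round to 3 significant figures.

0.192 m

ΔR = 8.11 − 3.05 = 5.06 m²·K/W
L = ΔR × k = 5.06 × 0.0379 = 0.1918 m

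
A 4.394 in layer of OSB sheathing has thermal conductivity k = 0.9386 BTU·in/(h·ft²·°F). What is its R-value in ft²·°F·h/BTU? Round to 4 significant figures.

4.681 ft²·°F·h/BTU

R = L/k = 4.394/0.9386 = 4.6814 ft²·°F·h/BTU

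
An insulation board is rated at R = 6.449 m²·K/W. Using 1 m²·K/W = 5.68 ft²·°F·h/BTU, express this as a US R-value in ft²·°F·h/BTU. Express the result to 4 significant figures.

R_US = 6.449 × 5.68 = 36.63

36.63 ft²·°F·h/BTU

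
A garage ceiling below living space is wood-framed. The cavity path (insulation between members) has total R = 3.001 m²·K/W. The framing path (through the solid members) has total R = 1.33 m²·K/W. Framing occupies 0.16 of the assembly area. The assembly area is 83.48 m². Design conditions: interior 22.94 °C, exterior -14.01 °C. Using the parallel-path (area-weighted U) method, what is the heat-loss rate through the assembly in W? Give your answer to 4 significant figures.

U_eff = 0.84/3.001 + 0.16/1.33 = 0.27991 + 0.1203 = 0.40021
R_eff = 1/U_eff = 2.4987 m²·K/W
Q = 83.48 × (22.94 − (-14.01)) / 2.4987 = 1234.5 W

1234 W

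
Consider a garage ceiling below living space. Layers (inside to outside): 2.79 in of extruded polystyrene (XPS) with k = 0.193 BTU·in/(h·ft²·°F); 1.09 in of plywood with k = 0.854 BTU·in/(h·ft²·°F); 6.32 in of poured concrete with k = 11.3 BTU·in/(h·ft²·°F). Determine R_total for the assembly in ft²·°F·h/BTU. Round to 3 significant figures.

2.79/0.193 = 14.46
1.09/0.854 = 1.276
6.32/11.3 = 0.5593
R_total = 14.46 + 1.276 + 0.5593 = 16.29 ft²·°F·h/BTU

16.3 ft²·°F·h/BTU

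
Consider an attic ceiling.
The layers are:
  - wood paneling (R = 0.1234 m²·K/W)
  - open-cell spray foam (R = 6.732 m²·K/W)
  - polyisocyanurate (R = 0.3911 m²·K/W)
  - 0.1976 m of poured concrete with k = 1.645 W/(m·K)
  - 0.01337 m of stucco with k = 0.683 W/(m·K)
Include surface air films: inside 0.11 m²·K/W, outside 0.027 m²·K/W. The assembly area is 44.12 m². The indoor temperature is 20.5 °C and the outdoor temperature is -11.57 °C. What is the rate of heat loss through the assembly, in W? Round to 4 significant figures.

0.1976/1.645 = 0.12012
0.01337/0.683 = 0.019575
R_total = 0.11 + 0.1234 + 6.732 + 0.3911 + 0.12012 + 0.019575 + 0.027 = 7.5232 m²·K/W
Q = A·ΔT/R = 44.12 × (20.5 − (-11.57)) / 7.5232 = 188.08 W

188.1 W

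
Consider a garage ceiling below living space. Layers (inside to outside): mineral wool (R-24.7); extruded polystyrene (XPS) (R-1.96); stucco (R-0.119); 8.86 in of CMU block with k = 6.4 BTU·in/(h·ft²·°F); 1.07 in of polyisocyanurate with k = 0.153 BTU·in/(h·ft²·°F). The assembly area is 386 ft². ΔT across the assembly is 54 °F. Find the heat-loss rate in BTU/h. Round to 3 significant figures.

8.86/6.4 = 1.384
1.07/0.153 = 6.993
R_total = 24.7 + 1.96 + 0.119 + 1.384 + 6.993 = 35.16 ft²·°F·h/BTU
Q = A·ΔT/R = 386 × 54 / 35.16 = 592.9 BTU/h

593 BTU/h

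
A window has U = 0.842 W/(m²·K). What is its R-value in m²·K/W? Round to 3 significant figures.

1.19 m²·K/W

R = 1/U = 1/0.842 = 1.188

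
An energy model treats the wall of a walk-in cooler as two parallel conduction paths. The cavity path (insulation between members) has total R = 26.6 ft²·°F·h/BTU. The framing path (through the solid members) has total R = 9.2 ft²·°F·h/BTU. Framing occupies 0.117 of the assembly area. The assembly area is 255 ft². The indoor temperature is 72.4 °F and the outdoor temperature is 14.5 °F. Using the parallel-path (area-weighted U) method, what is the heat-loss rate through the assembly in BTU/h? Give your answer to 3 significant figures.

678 BTU/h

U_eff = 0.883/26.6 + 0.117/9.2 = 0.0332 + 0.01272 = 0.04591
R_eff = 1/U_eff = 21.78 ft²·°F·h/BTU
Q = 255 × (72.4 − 14.5) / 21.78 = 677.9 BTU/h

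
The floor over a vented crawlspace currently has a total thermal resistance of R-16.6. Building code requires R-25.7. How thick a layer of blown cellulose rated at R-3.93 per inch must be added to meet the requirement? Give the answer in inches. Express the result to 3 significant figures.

2.32 in

ΔR = 25.7 − 16.6 = 9.1 ft²·°F·h/BTU
L = ΔR / (R/in) = 9.1/3.93 = 2.316 in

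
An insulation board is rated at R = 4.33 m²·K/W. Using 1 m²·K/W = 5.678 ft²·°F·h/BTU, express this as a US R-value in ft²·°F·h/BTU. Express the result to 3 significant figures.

R_US = 4.33 × 5.678 = 24.59

24.6 ft²·°F·h/BTU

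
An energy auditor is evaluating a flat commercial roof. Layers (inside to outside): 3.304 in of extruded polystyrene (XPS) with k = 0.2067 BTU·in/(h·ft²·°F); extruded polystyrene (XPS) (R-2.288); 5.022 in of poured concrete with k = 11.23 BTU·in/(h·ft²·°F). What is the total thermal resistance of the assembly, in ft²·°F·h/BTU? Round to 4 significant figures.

18.72 ft²·°F·h/BTU

3.304/0.2067 = 15.985
5.022/11.23 = 0.4472
R_total = 15.985 + 2.288 + 0.4472 = 18.72 ft²·°F·h/BTU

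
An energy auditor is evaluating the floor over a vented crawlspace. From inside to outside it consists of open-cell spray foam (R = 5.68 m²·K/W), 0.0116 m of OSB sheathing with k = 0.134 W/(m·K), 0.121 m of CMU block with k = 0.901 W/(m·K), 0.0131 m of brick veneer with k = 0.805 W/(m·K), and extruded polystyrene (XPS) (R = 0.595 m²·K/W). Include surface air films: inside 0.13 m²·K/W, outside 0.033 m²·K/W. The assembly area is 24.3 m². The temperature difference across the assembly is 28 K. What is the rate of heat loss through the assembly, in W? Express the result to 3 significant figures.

102 W

0.0116/0.134 = 0.08657
0.121/0.901 = 0.1343
0.0131/0.805 = 0.01627
R_total = 0.13 + 5.68 + 0.08657 + 0.1343 + 0.01627 + 0.595 + 0.033 = 6.675 m²·K/W
Q = A·ΔT/R = 24.3 × 28 / 6.675 = 101.9 W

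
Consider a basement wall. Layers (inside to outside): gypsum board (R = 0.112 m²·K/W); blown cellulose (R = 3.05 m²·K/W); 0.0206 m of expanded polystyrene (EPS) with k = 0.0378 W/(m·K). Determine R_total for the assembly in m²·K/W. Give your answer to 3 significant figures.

3.71 m²·K/W

0.0206/0.0378 = 0.545
R_total = 0.112 + 3.05 + 0.545 = 3.707 m²·K/W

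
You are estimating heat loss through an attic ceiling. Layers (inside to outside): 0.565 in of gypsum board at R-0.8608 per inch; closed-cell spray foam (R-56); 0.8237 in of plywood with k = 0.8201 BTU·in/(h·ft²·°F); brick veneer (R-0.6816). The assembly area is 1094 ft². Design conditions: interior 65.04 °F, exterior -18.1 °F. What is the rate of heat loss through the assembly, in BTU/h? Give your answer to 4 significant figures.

1564 BTU/h

0.565 × 0.8608 = 0.48635
0.8237/0.8201 = 1.0044
R_total = 0.48635 + 56 + 1.0044 + 0.6816 = 58.172 ft²·°F·h/BTU
Q = A·ΔT/R = 1094 × (65.04 − (-18.1)) / 58.172 = 1563.5 BTU/h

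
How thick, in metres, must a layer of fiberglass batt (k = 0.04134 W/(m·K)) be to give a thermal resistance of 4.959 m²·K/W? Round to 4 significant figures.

0.2050 m

L = R·k = 4.959 × 0.04134 = 0.20501 m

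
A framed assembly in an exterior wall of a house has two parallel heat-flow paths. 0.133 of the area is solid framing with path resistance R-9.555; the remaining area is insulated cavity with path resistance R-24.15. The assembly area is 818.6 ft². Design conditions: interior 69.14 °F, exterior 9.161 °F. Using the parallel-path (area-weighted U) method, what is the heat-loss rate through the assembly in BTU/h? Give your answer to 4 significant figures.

U_eff = 0.867/24.15 + 0.133/9.555 = 0.035901 + 0.013919 = 0.04982
R_eff = 1/U_eff = 20.072 ft²·°F·h/BTU
Q = 818.6 × (69.14 − 9.161) / 20.072 = 2446.1 BTU/h

2446 BTU/h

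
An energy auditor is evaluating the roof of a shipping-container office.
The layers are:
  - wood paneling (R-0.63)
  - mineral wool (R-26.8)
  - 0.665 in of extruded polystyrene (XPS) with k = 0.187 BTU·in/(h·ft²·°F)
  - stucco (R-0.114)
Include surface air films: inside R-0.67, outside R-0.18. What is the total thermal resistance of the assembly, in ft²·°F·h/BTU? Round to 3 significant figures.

32.0 ft²·°F·h/BTU

0.665/0.187 = 3.556
R_total = 0.67 + 0.63 + 26.8 + 3.556 + 0.114 + 0.18 = 31.95 ft²·°F·h/BTU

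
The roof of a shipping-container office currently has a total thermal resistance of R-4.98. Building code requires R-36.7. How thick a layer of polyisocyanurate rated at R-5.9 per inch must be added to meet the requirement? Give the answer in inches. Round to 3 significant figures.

ΔR = 36.7 − 4.98 = 31.72 ft²·°F·h/BTU
L = ΔR / (R/in) = 31.72/5.9 = 5.376 in

5.38 in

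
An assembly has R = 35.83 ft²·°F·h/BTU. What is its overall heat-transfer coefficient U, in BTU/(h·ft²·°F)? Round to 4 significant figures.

U = 1/R = 1/35.83 = 0.02791

0.02791 BTU/(h·ft²·°F)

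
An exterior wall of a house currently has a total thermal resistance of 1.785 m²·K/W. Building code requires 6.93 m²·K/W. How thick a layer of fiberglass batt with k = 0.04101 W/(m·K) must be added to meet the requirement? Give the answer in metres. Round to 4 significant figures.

ΔR = 6.93 − 1.785 = 5.145 m²·K/W
L = ΔR × k = 5.145 × 0.04101 = 0.211 m

0.2110 m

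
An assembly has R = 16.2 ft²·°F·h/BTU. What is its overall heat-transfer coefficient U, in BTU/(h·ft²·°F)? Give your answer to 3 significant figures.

U = 1/R = 1/16.2 = 0.06173

0.0617 BTU/(h·ft²·°F)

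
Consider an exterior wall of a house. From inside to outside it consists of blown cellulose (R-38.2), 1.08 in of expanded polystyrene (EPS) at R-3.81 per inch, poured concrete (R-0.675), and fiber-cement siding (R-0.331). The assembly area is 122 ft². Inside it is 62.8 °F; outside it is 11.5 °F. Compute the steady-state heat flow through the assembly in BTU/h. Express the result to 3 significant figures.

144 BTU/h

1.08 × 3.81 = 4.115
R_total = 38.2 + 4.115 + 0.675 + 0.331 = 43.32 ft²·°F·h/BTU
Q = A·ΔT/R = 122 × (62.8 − 11.5) / 43.32 = 144.5 BTU/h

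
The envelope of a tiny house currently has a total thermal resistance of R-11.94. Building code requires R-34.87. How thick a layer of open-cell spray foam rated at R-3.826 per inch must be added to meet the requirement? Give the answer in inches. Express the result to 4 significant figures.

5.993 in

ΔR = 34.87 − 11.94 = 22.93 ft²·°F·h/BTU
L = ΔR / (R/in) = 22.93/3.826 = 5.9932 in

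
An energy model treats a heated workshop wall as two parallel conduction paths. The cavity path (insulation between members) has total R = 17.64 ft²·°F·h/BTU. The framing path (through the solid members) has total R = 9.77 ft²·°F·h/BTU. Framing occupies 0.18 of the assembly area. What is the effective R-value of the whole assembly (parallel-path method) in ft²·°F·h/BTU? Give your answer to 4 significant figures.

U_eff = 0.82/17.64 + 0.18/9.77 = 0.046485 + 0.018424 = 0.064909
R_eff = 1/U_eff = 15.406 ft²·°F·h/BTU

15.41 ft²·°F·h/BTU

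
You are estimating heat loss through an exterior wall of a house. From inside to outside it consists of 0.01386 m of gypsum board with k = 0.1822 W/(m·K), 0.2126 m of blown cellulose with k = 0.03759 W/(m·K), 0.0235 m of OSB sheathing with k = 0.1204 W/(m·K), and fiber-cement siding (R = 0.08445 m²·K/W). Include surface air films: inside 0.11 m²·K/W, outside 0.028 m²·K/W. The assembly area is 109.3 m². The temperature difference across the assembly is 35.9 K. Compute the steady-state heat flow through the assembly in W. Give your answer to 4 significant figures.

0.01386/0.1822 = 0.07607
0.2126/0.03759 = 5.6558
0.0235/0.1204 = 0.19518
R_total = 0.11 + 0.07607 + 5.6558 + 0.19518 + 0.08445 + 0.028 = 6.1495 m²·K/W
Q = A·ΔT/R = 109.3 × 35.9 / 6.1495 = 638.08 W

638.1 W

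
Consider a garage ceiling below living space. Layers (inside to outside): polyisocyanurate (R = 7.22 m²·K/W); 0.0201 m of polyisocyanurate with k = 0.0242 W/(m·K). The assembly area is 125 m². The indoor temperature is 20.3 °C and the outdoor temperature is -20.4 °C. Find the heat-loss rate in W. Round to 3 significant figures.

632 W

0.0201/0.0242 = 0.8306
R_total = 7.22 + 0.8306 = 8.051 m²·K/W
Q = A·ΔT/R = 125 × (20.3 − (-20.4)) / 8.051 = 631.9 W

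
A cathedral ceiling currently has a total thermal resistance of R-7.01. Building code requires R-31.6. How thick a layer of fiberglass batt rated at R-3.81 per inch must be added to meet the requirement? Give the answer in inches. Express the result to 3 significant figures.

6.45 in

ΔR = 31.6 − 7.01 = 24.59 ft²·°F·h/BTU
L = ΔR / (R/in) = 24.59/3.81 = 6.454 in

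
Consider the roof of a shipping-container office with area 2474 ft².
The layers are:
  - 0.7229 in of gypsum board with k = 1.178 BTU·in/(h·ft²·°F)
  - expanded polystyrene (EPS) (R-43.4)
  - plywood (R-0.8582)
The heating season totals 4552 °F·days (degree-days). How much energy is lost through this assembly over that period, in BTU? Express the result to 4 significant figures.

6023000 BTU

0.7229/1.178 = 0.61367
R_total = 0.61367 + 43.4 + 0.8582 = 44.872 ft²·°F·h/BTU
E = A × HDD × 24 / R = 2474 × 4552 × 24 / 44.872 = 6023400 BTU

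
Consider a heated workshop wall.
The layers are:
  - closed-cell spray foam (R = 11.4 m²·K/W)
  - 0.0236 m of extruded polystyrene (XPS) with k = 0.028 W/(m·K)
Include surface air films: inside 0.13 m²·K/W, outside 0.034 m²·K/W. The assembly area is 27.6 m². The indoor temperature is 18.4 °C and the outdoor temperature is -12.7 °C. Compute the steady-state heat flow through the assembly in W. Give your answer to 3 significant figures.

0.0236/0.028 = 0.8429
R_total = 0.13 + 11.4 + 0.8429 + 0.034 = 12.41 m²·K/W
Q = A·ΔT/R = 27.6 × (18.4 − (-12.7)) / 12.41 = 69.18 W

69.2 W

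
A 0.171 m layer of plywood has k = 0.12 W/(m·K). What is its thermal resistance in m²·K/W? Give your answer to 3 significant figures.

1.43 m²·K/W

R = L/k = 0.171/0.12 = 1.425 m²·K/W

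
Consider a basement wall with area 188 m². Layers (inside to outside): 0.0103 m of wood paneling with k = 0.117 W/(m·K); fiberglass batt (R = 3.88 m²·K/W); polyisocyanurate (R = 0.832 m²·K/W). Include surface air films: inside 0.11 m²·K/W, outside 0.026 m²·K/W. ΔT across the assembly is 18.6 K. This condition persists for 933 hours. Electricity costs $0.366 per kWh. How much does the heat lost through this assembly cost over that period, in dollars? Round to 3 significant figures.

242 dollars

0.0103/0.117 = 0.08803
R_total = 0.11 + 0.08803 + 3.88 + 0.832 + 0.026 = 4.936 m²·K/W
Q = 188 × 18.6 / 4.936 = 708.4 W
E = 708.4 W × 933 h / 1000 = 661 kWh
Cost = 661 × 0.366 = $241.9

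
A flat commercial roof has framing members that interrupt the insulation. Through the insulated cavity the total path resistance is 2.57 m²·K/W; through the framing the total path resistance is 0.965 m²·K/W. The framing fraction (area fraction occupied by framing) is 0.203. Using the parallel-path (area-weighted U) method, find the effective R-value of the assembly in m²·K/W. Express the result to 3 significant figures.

1.92 m²·K/W

U_eff = 0.797/2.57 + 0.203/0.965 = 0.3101 + 0.2104 = 0.5205
R_eff = 1/U_eff = 1.921 m²·K/W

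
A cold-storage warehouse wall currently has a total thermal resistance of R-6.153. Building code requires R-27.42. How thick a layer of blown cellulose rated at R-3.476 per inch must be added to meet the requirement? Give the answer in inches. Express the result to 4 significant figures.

6.118 in

ΔR = 27.42 − 6.153 = 21.267 ft²·°F·h/BTU
L = ΔR / (R/in) = 21.267/3.476 = 6.1182 in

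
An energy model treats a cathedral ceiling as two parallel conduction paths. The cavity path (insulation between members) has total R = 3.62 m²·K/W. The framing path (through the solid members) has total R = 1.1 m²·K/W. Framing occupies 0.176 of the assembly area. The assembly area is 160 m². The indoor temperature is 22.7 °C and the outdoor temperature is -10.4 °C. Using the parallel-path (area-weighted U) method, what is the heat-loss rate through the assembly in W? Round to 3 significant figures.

U_eff = 0.824/3.62 + 0.176/1.1 = 0.2276 + 0.16 = 0.3876
R_eff = 1/U_eff = 2.58 m²·K/W
Q = 160 × (22.7 − (-10.4)) / 2.58 = 2053 W

2050 W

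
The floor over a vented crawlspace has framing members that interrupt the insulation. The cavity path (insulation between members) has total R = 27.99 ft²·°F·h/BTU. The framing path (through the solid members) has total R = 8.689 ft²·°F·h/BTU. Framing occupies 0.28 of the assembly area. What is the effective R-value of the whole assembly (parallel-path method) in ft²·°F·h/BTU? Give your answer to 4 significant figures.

U_eff = 0.72/27.99 + 0.28/8.689 = 0.025723 + 0.032225 = 0.057948
R_eff = 1/U_eff = 17.257 ft²·°F·h/BTU

17.26 ft²·°F·h/BTU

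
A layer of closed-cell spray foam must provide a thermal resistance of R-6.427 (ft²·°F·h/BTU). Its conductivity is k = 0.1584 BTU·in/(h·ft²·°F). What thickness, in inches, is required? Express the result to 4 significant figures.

1.018 in

L = R × k = 6.427 × 0.1584 = 1.018 in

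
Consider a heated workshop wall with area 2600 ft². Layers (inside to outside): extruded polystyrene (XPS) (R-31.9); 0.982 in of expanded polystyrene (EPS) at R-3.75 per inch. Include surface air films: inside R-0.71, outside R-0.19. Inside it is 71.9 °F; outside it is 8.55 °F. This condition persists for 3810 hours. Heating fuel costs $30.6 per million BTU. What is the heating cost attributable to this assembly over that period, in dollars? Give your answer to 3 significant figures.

0.982 × 3.75 = 3.683
R_total = 0.71 + 31.9 + 3.683 + 0.19 = 36.48 ft²·°F·h/BTU
Q = 2600 × (71.9 − 8.55) / 36.48 = 4515 BTU/h
E = 4515 × 3810 = 17200000 BTU
Cost = 17200000/10⁶ × 30.6 = $526.4

526 dollars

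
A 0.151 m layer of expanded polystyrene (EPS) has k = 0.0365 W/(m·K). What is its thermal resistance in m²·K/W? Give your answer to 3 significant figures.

4.14 m²·K/W

R = L/k = 0.151/0.0365 = 4.137 m²·K/W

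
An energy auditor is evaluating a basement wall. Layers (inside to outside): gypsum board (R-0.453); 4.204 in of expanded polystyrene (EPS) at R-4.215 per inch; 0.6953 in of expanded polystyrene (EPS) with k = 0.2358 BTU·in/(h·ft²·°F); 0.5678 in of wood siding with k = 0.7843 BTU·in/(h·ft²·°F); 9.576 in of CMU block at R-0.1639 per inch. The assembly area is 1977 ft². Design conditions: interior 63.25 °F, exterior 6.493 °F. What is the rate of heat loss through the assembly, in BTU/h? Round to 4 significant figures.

4792 BTU/h

4.204 × 4.215 = 17.72
0.6953/0.2358 = 2.9487
0.5678/0.7843 = 0.72396
9.576 × 0.1639 = 1.5695
R_total = 0.453 + 17.72 + 2.9487 + 0.72396 + 1.5695 = 23.415 ft²·°F·h/BTU
Q = A·ΔT/R = 1977 × (63.25 − 6.493) / 23.415 = 4792.2 BTU/h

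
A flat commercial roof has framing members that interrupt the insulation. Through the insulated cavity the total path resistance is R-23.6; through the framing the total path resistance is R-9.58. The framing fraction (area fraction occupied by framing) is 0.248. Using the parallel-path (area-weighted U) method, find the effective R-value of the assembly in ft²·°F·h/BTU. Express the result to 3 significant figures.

U_eff = 0.752/23.6 + 0.248/9.58 = 0.03186 + 0.02589 = 0.05775
R_eff = 1/U_eff = 17.32 ft²·°F·h/BTU

17.3 ft²·°F·h/BTU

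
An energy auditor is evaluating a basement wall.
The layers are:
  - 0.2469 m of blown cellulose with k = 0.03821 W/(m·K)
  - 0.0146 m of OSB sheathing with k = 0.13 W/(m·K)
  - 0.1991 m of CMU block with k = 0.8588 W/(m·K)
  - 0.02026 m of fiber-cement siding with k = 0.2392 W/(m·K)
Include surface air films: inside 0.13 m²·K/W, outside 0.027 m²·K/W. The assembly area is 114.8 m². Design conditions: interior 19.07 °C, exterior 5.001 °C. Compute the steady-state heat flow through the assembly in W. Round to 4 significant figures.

0.2469/0.03821 = 6.4617
0.0146/0.13 = 0.11231
0.1991/0.8588 = 0.23184
0.02026/0.2392 = 0.084699
R_total = 0.13 + 6.4617 + 0.11231 + 0.23184 + 0.084699 + 0.027 = 7.0475 m²·K/W
Q = A·ΔT/R = 114.8 × (19.07 − 5.001) / 7.0475 = 229.18 W

229.2 W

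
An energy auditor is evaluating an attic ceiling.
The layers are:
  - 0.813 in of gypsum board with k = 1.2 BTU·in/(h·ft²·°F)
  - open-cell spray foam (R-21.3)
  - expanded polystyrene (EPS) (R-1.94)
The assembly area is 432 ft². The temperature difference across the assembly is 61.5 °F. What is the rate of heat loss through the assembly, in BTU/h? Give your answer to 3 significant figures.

0.813/1.2 = 0.6775
R_total = 0.6775 + 21.3 + 1.94 = 23.92 ft²·°F·h/BTU
Q = A·ΔT/R = 432 × 61.5 / 23.92 = 1111 BTU/h

1110 BTU/h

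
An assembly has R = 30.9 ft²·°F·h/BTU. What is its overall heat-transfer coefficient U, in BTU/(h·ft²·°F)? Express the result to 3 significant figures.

U = 1/R = 1/30.9 = 0.03236

0.0324 BTU/(h·ft²·°F)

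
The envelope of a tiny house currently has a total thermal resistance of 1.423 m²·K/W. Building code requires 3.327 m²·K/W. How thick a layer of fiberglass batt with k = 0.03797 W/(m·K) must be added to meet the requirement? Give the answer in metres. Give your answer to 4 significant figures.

ΔR = 3.327 − 1.423 = 1.904 m²·K/W
L = ΔR × k = 1.904 × 0.03797 = 0.072295 m

0.07229 m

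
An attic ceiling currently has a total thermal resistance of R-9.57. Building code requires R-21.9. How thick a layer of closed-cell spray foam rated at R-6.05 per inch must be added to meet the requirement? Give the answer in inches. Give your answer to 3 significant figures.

ΔR = 21.9 − 9.57 = 12.33 ft²·°F·h/BTU
L = ΔR / (R/in) = 12.33/6.05 = 2.038 in

2.04 in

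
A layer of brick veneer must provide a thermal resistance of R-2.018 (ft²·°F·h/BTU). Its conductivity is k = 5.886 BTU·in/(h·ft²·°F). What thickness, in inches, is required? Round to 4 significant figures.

L = R × k = 2.018 × 5.886 = 11.878 in

11.88 in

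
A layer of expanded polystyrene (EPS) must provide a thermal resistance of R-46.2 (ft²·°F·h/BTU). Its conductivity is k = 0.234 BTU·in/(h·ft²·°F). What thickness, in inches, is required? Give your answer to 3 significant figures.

L = R × k = 46.2 × 0.234 = 10.81 in

10.8 in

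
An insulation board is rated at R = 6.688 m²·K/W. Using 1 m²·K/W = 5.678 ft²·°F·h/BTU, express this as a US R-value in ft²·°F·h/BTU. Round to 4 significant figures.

37.97 ft²·°F·h/BTU

R_US = 6.688 × 5.678 = 37.974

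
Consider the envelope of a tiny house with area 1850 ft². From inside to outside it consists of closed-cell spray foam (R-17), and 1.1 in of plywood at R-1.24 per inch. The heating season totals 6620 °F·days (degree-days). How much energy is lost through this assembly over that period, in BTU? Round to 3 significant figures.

16000000 BTU

1.1 × 1.24 = 1.364
R_total = 17 + 1.364 = 18.36 ft²·°F·h/BTU
E = A × HDD × 24 / R = 1850 × 6620 × 24 / 18.36 = 16010000 BTU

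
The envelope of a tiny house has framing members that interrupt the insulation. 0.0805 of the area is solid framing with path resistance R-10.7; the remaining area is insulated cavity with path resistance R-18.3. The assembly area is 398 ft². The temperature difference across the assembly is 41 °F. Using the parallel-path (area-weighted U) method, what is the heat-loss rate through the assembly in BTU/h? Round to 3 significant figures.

943 BTU/h

U_eff = 0.9195/18.3 + 0.0805/10.7 = 0.05025 + 0.007523 = 0.05777
R_eff = 1/U_eff = 17.31 ft²·°F·h/BTU
Q = 398 × 41 / 17.31 = 942.7 BTU/h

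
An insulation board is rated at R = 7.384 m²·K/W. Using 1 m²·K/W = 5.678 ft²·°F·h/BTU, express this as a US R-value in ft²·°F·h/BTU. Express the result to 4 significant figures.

41.93 ft²·°F·h/BTU

R_US = 7.384 × 5.678 = 41.926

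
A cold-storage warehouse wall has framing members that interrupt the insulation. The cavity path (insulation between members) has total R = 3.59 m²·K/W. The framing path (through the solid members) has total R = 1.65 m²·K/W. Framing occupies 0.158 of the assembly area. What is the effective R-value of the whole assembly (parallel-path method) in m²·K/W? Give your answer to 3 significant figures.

U_eff = 0.842/3.59 + 0.158/1.65 = 0.2345 + 0.09576 = 0.3303
R_eff = 1/U_eff = 3.028 m²·K/W

3.03 m²·K/W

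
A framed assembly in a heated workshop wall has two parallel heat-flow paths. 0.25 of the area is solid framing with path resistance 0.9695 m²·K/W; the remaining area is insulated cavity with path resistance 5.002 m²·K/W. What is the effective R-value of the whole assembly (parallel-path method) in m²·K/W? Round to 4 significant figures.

2.452 m²·K/W

U_eff = 0.75/5.002 + 0.25/0.9695 = 0.14994 + 0.25786 = 0.4078
R_eff = 1/U_eff = 2.4522 m²·K/W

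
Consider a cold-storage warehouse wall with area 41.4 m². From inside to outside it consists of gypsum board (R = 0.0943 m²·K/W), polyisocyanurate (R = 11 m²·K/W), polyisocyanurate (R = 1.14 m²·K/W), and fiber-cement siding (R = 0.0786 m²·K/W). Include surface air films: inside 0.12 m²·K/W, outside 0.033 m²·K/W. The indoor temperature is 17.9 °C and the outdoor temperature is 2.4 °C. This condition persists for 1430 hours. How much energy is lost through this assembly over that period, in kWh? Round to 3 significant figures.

R_total = 0.12 + 0.0943 + 11 + 1.14 + 0.0786 + 0.033 = 12.47 m²·K/W
Q = 41.4 × (17.9 − 2.4) / 12.47 = 51.48 W
E = 51.48 W × 1430 h / 1000 = 73.61 kWh

73.6 kWh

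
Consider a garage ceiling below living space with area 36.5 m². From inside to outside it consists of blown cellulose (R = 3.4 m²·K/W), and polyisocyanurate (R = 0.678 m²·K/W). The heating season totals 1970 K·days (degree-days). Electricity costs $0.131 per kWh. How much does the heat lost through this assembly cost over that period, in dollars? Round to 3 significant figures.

R_total = 3.4 + 0.678 = 4.078 m²·K/W
E = A × HDD × 24 / R / 1000 = 36.5 × 1970 × 24 / 4.078 / 1000 = 423.2 kWh
Cost = 423.2 × 0.131 = $55.44

55.4 dollars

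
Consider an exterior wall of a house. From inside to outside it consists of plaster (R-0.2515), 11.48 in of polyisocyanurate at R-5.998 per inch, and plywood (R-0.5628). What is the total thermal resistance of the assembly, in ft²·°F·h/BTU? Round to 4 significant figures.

69.67 ft²·°F·h/BTU

11.48 × 5.998 = 68.857
R_total = 0.2515 + 68.857 + 0.5628 = 69.671 ft²·°F·h/BTU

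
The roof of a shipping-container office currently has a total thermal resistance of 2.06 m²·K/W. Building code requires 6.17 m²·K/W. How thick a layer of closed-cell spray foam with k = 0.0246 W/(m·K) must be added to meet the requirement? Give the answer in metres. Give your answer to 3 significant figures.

0.101 m

ΔR = 6.17 − 2.06 = 4.11 m²·K/W
L = ΔR × k = 4.11 × 0.0246 = 0.1011 m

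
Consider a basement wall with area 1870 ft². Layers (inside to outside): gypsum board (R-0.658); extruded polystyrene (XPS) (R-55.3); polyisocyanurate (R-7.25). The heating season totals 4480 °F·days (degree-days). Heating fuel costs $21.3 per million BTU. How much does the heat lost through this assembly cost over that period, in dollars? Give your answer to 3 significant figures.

R_total = 0.658 + 55.3 + 7.25 = 63.21 ft²·°F·h/BTU
E = A × HDD × 24 / R = 1870 × 4480 × 24 / 63.21 = 3181000 BTU
Cost = 3181000/10⁶ × 21.3 = $67.75

67.8 dollars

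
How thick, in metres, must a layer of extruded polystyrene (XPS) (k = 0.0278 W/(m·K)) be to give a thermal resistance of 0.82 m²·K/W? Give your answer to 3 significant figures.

L = R·k = 0.82 × 0.0278 = 0.0228 m

0.0228 m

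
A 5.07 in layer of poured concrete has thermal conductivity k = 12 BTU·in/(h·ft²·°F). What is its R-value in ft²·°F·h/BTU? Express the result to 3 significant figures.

R = L/k = 5.07/12 = 0.4225 ft²·°F·h/BTU

0.423 ft²·°F·h/BTU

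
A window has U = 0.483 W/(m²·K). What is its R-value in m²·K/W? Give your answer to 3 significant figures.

2.07 m²·K/W

R = 1/U = 1/0.483 = 2.07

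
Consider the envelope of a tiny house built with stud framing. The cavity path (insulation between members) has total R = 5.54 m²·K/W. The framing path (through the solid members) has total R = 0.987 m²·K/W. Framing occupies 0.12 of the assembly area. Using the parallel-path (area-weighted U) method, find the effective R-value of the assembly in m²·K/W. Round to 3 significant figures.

3.57 m²·K/W

U_eff = 0.88/5.54 + 0.12/0.987 = 0.1588 + 0.1216 = 0.2804
R_eff = 1/U_eff = 3.566 m²·K/W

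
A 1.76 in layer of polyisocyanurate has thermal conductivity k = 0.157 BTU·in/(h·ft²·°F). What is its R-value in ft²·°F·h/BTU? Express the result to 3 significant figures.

11.2 ft²·°F·h/BTU

R = L/k = 1.76/0.157 = 11.21 ft²·°F·h/BTU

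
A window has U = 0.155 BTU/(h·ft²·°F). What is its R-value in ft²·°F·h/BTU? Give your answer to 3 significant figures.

R = 1/U = 1/0.155 = 6.452

6.45 ft²·°F·h/BTU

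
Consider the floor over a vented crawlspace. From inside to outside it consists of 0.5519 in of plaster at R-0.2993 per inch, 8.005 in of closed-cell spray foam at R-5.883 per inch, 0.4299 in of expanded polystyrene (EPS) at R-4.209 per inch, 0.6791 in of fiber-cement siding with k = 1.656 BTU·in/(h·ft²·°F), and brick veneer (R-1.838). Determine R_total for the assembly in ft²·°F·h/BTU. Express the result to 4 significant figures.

51.32 ft²·°F·h/BTU

0.5519 × 0.2993 = 0.16518
8.005 × 5.883 = 47.093
0.4299 × 4.209 = 1.8094
0.6791/1.656 = 0.41008
R_total = 0.16518 + 47.093 + 1.8094 + 0.41008 + 1.838 = 51.316 ft²·°F·h/BTU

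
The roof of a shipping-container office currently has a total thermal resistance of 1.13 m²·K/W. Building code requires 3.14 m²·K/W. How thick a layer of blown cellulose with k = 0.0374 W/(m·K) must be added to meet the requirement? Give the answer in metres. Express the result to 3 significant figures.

0.0752 m

ΔR = 3.14 − 1.13 = 2.01 m²·K/W
L = ΔR × k = 2.01 × 0.0374 = 0.07517 m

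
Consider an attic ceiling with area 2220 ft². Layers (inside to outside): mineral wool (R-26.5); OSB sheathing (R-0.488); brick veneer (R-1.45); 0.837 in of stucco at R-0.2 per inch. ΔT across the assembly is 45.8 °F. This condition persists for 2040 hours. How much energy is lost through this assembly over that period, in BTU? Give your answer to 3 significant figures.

7250000 BTU

0.837 × 0.2 = 0.1674
R_total = 26.5 + 0.488 + 1.45 + 0.1674 = 28.61 ft²·°F·h/BTU
Q = 2220 × 45.8 / 28.61 = 3554 BTU/h
E = 3554 × 2040 = 7251000 BTU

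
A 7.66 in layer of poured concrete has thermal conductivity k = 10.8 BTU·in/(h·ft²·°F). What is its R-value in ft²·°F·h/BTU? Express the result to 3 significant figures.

R = L/k = 7.66/10.8 = 0.7093 ft²·°F·h/BTU

0.709 ft²·°F·h/BTU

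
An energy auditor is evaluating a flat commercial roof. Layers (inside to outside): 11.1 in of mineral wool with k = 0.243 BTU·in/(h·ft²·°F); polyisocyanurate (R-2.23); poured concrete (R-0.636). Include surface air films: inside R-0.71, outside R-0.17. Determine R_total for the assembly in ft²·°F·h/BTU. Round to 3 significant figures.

49.4 ft²·°F·h/BTU

11.1/0.243 = 45.68
R_total = 0.71 + 45.68 + 2.23 + 0.636 + 0.17 = 49.43 ft²·°F·h/BTU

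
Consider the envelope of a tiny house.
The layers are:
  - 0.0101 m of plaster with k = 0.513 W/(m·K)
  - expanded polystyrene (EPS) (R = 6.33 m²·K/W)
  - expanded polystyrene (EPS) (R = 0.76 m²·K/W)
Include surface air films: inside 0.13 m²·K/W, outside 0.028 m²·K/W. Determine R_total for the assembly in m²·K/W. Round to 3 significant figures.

0.0101/0.513 = 0.01969
R_total = 0.13 + 0.01969 + 6.33 + 0.76 + 0.028 = 7.268 m²·K/W

7.27 m²·K/W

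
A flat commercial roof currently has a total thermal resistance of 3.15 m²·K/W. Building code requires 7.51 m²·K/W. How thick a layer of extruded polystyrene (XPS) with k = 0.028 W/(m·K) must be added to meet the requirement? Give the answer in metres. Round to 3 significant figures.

0.122 m

ΔR = 7.51 − 3.15 = 4.36 m²·K/W
L = ΔR × k = 4.36 × 0.028 = 0.1221 m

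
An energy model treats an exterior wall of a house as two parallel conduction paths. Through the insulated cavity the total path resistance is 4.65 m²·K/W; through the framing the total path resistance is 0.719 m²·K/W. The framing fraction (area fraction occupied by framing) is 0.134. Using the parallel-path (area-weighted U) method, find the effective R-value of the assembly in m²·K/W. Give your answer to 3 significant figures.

2.68 m²·K/W

U_eff = 0.866/4.65 + 0.134/0.719 = 0.1862 + 0.1864 = 0.3726
R_eff = 1/U_eff = 2.684 m²·K/W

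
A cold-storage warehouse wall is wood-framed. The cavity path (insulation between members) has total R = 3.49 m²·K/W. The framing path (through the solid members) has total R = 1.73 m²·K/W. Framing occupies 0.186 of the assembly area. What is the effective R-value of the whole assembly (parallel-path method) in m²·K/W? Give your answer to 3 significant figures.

2.93 m²·K/W

U_eff = 0.814/3.49 + 0.186/1.73 = 0.2332 + 0.1075 = 0.3408
R_eff = 1/U_eff = 2.935 m²·K/W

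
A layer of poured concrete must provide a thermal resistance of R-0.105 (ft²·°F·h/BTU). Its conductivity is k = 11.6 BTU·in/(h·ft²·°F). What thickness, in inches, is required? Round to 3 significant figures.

1.22 in

L = R × k = 0.105 × 11.6 = 1.218 in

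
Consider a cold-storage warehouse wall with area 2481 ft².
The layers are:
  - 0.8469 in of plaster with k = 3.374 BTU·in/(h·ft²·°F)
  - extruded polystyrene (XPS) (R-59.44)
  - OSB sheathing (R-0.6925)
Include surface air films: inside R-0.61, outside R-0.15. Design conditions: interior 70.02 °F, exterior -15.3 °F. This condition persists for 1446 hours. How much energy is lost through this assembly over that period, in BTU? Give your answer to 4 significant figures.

5006000 BTU

0.8469/3.374 = 0.25101
R_total = 0.61 + 0.25101 + 59.44 + 0.6925 + 0.15 = 61.144 ft²·°F·h/BTU
Q = 2481 × (70.02 − (-15.3)) / 61.144 = 3462 BTU/h
E = 3462 × 1446 = 5006100 BTU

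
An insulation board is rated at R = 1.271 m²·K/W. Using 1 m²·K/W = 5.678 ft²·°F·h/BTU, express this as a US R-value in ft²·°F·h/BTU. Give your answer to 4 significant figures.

R_US = 1.271 × 5.678 = 7.2167

7.217 ft²·°F·h/BTU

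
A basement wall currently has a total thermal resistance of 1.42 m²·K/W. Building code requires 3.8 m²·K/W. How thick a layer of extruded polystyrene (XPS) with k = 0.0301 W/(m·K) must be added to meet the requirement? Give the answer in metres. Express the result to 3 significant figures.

0.0716 m

ΔR = 3.8 − 1.42 = 2.38 m²·K/W
L = ΔR × k = 2.38 × 0.0301 = 0.07164 m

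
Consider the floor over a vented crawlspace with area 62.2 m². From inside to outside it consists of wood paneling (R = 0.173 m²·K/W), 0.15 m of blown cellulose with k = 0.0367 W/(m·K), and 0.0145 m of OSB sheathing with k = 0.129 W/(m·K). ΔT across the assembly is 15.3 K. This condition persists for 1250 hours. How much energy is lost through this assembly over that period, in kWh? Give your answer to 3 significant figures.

272 kWh

0.15/0.0367 = 4.087
0.0145/0.129 = 0.1124
R_total = 0.173 + 4.087 + 0.1124 = 4.373 m²·K/W
Q = 62.2 × 15.3 / 4.373 = 217.6 W
E = 217.6 W × 1250 h / 1000 = 272.1 kWh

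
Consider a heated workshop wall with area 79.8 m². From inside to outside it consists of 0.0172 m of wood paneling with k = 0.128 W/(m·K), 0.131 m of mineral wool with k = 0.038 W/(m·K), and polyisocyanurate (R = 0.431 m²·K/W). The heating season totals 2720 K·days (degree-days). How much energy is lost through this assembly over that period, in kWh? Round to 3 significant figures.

1300 kWh

0.0172/0.128 = 0.1344
0.131/0.038 = 3.447
R_total = 0.1344 + 3.447 + 0.431 = 4.013 m²·K/W
E = A × HDD × 24 / R / 1000 = 79.8 × 2720 × 24 / 4.013 / 1000 = 1298 kWh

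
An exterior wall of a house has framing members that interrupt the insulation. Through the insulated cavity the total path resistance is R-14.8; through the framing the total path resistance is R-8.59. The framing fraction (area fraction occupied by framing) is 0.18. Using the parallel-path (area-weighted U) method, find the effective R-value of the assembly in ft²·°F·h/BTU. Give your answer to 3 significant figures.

U_eff = 0.82/14.8 + 0.18/8.59 = 0.05541 + 0.02095 = 0.07636
R_eff = 1/U_eff = 13.1 ft²·°F·h/BTU

13.1 ft²·°F·h/BTU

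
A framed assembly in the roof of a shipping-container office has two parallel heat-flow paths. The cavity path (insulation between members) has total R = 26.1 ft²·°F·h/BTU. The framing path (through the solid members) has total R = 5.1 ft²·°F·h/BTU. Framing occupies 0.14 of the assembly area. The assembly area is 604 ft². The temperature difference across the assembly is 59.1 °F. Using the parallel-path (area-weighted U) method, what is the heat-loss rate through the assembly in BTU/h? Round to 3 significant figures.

2160 BTU/h

U_eff = 0.86/26.1 + 0.14/5.1 = 0.03295 + 0.02745 = 0.0604
R_eff = 1/U_eff = 16.56 ft²·°F·h/BTU
Q = 604 × 59.1 / 16.56 = 2156 BTU/h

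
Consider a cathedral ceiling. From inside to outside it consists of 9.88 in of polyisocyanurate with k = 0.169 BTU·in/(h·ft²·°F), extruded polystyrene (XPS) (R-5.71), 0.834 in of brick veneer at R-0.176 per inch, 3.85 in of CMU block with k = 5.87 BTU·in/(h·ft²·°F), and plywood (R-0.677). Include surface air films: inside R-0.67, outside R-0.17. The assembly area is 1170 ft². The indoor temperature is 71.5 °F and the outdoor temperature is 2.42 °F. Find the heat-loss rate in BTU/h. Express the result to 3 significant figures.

1220 BTU/h

9.88/0.169 = 58.46
0.834 × 0.176 = 0.1468
3.85/5.87 = 0.6559
R_total = 0.67 + 58.46 + 5.71 + 0.1468 + 0.6559 + 0.677 + 0.17 = 66.49 ft²·°F·h/BTU
Q = A·ΔT/R = 1170 × (71.5 − 2.42) / 66.49 = 1216 BTU/h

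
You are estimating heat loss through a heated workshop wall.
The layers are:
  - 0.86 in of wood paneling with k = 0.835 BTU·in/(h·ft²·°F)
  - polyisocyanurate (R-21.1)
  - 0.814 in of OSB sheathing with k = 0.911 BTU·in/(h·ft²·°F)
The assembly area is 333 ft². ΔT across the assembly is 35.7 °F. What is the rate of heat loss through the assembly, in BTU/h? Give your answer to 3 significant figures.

0.86/0.835 = 1.03
0.814/0.911 = 0.8935
R_total = 1.03 + 21.1 + 0.8935 = 23.02 ft²·°F·h/BTU
Q = A·ΔT/R = 333 × 35.7 / 23.02 = 516.3 BTU/h

516 BTU/h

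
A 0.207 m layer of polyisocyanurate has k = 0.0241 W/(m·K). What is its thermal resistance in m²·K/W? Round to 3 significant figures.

R = L/k = 0.207/0.0241 = 8.589 m²·K/W

8.59 m²·K/W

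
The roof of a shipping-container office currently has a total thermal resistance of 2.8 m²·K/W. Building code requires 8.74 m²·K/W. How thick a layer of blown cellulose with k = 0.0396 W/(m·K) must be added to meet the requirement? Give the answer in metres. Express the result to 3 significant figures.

0.235 m

ΔR = 8.74 − 2.8 = 5.94 m²·K/W
L = ΔR × k = 5.94 × 0.0396 = 0.2352 m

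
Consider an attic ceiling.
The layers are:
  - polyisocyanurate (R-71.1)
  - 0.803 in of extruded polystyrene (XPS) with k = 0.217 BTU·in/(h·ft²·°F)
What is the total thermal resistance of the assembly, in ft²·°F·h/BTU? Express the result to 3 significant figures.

0.803/0.217 = 3.7
R_total = 71.1 + 3.7 = 74.8 ft²·°F·h/BTU

74.8 ft²·°F·h/BTU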